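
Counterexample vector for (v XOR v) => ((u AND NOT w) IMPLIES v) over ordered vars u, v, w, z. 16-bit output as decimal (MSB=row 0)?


F1 = (v XOR v)
F2 = ((u AND NOT w) IMPLIES v)
Counterexample to F1=>F2 is where F1=1 and F2=0.
Evaluate each row (bits = u,v,w,z, MSB first):
  row 0 [0000]: F1=0 F2=1 -> F1&~F2 -> 0
  row 1 [0001]: F1=0 F2=1 -> F1&~F2 -> 0
  row 2 [0010]: F1=0 F2=1 -> F1&~F2 -> 0
  row 3 [0011]: F1=0 F2=1 -> F1&~F2 -> 0
  row 4 [0100]: F1=0 F2=1 -> F1&~F2 -> 0
  row 5 [0101]: F1=0 F2=1 -> F1&~F2 -> 0
  row 6 [0110]: F1=0 F2=1 -> F1&~F2 -> 0
  row 7 [0111]: F1=0 F2=1 -> F1&~F2 -> 0
  row 8 [1000]: F1=0 F2=0 -> F1&~F2 -> 0
  row 9 [1001]: F1=0 F2=0 -> F1&~F2 -> 0
  row 10 [1010]: F1=0 F2=1 -> F1&~F2 -> 0
  row 11 [1011]: F1=0 F2=1 -> F1&~F2 -> 0
  row 12 [1100]: F1=0 F2=1 -> F1&~F2 -> 0
  row 13 [1101]: F1=0 F2=1 -> F1&~F2 -> 0
  row 14 [1110]: F1=0 F2=1 -> F1&~F2 -> 0
  row 15 [1111]: F1=0 F2=1 -> F1&~F2 -> 0
Full result column, 4 rows per line (u,v fixed per line; w,z runs 00..11 left to right):
  rows 0-3 [u,v=00]: 0000  = hex 0
  rows 4-7 [u,v=01]: 0000  = hex 0
  rows 8-11 [u,v=10]: 0000  = hex 0
  rows 12-15 [u,v=11]: 0000  = hex 0
Counterexample vector (row 0 .. row 15) = 0000000000000000
Output column grouped in 4s = 0000 0000 0000 0000 = 0x0000
Convert to decimal digit by digit (value = value*16 + digit):
  0 -> 0
  0*16 + 0 = 0
  0*16 + 0 = 0
  0*16 + 0 = 0
Decimal = 0

0


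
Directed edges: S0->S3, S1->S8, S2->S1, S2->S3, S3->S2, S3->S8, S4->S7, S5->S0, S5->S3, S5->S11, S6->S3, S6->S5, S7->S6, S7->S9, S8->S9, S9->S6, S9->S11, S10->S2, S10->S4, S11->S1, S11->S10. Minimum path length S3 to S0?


BFS layer-by-layer from S3:
  dist 0: {S3}
  dist 1: {S2, S8}
  dist 2: {S1, S9}
  dist 3: {S6, S11}
  dist 4: {S5, S10}
  dist 5: {S0, S4}
  -> S0 reached at distance 5
Shortest path length = 5

5


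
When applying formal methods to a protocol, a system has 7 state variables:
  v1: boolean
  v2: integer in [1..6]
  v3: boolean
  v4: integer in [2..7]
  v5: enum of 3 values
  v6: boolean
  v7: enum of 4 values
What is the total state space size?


State space = product of domain sizes of all variables.
Domain sizes:
  v1 (boolean): 2
  v2 (integer in [1..6]): 6
  v3 (boolean): 2
  v4 (integer in [2..7]): 6
  v5 (enum of 3 values): 3
  v6 (boolean): 2
  v7 (enum of 4 values): 4
Product = 2 * 6 * 2 * 6 * 3 * 2 * 4 = 3456

3456


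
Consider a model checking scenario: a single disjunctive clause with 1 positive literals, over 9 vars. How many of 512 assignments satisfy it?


Step 1: Total=2^9=512
Step 2: Unsat when all 1 false: 2^8=256
Step 3: Sat=512-256=256

256


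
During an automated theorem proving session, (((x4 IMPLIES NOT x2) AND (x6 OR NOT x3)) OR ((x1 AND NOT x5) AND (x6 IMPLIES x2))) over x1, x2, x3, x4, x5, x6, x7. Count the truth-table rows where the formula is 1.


Formula: (((x4 IMPLIES NOT x2) AND (x6 OR NOT x3)) OR ((x1 AND NOT x5) AND (x6 IMPLIES x2))) over 7 vars (128 rows)
Evaluate each row (x1, x2, x3, x4, x5, x6, x7 as bits, MSB first):
  row 0 [0000000]: (((0 IMPLIES NOT 0) AND (0 OR NOT 0)) OR ((0 AND NOT 0) AND (0 IMPLIES 0))) -> 1
  row 1 [0000001]: (((0 IMPLIES NOT 0) AND (0 OR NOT 0)) OR ((0 AND NOT 0) AND (0 IMPLIES 0))) -> 1
  row 2 [0000010]: (((0 IMPLIES NOT 0) AND (1 OR NOT 0)) OR ((0 AND NOT 0) AND (1 IMPLIES 0))) -> 1
  row 3 [0000011]: (((0 IMPLIES NOT 0) AND (1 OR NOT 0)) OR ((0 AND NOT 0) AND (1 IMPLIES 0))) -> 1
  row 4 [0000100]: (((0 IMPLIES NOT 0) AND (0 OR NOT 0)) OR ((0 AND NOT 1) AND (0 IMPLIES 0))) -> 1
  (every remaining row is evaluated the same way; all 128 results are listed next)
Full result column, 8 rows per line (x1,x2,x3,x4 fixed per line; x5,x6,x7 runs 000..111 left to right):
  rows 0-7 [x1,x2,x3,x4=0000]: 11111111  (ones: 8)
  rows 8-15 [x1,x2,x3,x4=0001]: 11111111  (ones: 8)
  rows 16-23 [x1,x2,x3,x4=0010]: 00110011  (ones: 4)
  rows 24-31 [x1,x2,x3,x4=0011]: 00110011  (ones: 4)
  rows 32-39 [x1,x2,x3,x4=0100]: 11111111  (ones: 8)
  rows 40-47 [x1,x2,x3,x4=0101]: 00000000  (ones: 0)
  rows 48-55 [x1,x2,x3,x4=0110]: 00110011  (ones: 4)
  rows 56-63 [x1,x2,x3,x4=0111]: 00000000  (ones: 0)
  rows 64-71 [x1,x2,x3,x4=1000]: 11111111  (ones: 8)
  rows 72-79 [x1,x2,x3,x4=1001]: 11111111  (ones: 8)
  rows 80-87 [x1,x2,x3,x4=1010]: 11110011  (ones: 6)
  rows 88-95 [x1,x2,x3,x4=1011]: 11110011  (ones: 6)
  rows 96-103 [x1,x2,x3,x4=1100]: 11111111  (ones: 8)
  rows 104-111 [x1,x2,x3,x4=1101]: 11110000  (ones: 4)
  rows 112-119 [x1,x2,x3,x4=1110]: 11110011  (ones: 6)
  rows 120-127 [x1,x2,x3,x4=1111]: 11110000  (ones: 4)
Count of 1-rows = 8+8+4+4+8+0+4+0+8+8+6+6+8+4+6+4 = 86

86


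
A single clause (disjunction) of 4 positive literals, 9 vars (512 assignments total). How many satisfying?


Step 1: Total=2^9=512
Step 2: Unsat when all 4 false: 2^5=32
Step 3: Sat=512-32=480

480


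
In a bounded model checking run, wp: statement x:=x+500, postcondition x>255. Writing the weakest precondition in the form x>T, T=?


Formula: wp(x:=E, P) = P[E/x] (substitute E for x in postcondition)
Step 1: Postcondition: x>255
Step 2: Substitute x+500 for x: x+500>255
Step 3: Solve for x: x > 255-500 = -245

-245


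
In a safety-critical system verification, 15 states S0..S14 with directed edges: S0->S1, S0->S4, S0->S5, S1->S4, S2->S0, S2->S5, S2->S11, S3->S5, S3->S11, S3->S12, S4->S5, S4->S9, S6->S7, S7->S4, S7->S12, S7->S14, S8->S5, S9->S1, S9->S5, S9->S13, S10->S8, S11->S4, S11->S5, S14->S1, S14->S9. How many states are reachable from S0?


BFS from S0:
  layer 0: {S0}
  layer 1: {S1, S4, S5}
  layer 2: {S9}
  layer 3: {S13}
Reachable set: {S0, S1, S4, S5, S9, S13}
Count = 6

6


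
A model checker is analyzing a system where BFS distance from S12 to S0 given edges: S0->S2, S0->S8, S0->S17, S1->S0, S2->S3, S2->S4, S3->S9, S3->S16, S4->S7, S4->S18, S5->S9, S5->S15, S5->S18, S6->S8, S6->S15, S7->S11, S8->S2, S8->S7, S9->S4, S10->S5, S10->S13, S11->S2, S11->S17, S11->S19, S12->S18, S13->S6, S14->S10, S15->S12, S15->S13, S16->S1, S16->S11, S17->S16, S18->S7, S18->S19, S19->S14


BFS layer-by-layer from S12:
  dist 0: {S12}
  dist 1: {S18}
  dist 2: {S7, S19}
  dist 3: {S11, S14}
  dist 4: {S2, S10, S17}
  dist 5: {S3, S4, S5, S13, S16}
  dist 6: {S1, S6, S9, S15}
  dist 7: {S0, S8}
  -> S0 reached at distance 7
Shortest path length = 7

7


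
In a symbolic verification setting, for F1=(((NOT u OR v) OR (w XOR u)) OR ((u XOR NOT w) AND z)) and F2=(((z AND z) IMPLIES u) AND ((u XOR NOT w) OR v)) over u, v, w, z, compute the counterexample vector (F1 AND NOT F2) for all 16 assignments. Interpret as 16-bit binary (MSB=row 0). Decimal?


F1 = (((NOT u OR v) OR (w XOR u)) OR ((u XOR NOT w) AND z))
F2 = (((z AND z) IMPLIES u) AND ((u XOR NOT w) OR v))
Counterexample to F1=>F2 is where F1=1 and F2=0.
Evaluate each row (bits = u,v,w,z, MSB first):
  row 0 [0000]: F1=1 F2=1 -> F1&~F2 -> 0
  row 1 [0001]: F1=1 F2=0 -> F1&~F2 -> 1
  row 2 [0010]: F1=1 F2=0 -> F1&~F2 -> 1
  row 3 [0011]: F1=1 F2=0 -> F1&~F2 -> 1
  row 4 [0100]: F1=1 F2=1 -> F1&~F2 -> 0
  row 5 [0101]: F1=1 F2=0 -> F1&~F2 -> 1
  row 6 [0110]: F1=1 F2=1 -> F1&~F2 -> 0
  row 7 [0111]: F1=1 F2=0 -> F1&~F2 -> 1
  row 8 [1000]: F1=1 F2=0 -> F1&~F2 -> 1
  row 9 [1001]: F1=1 F2=0 -> F1&~F2 -> 1
  row 10 [1010]: F1=0 F2=1 -> F1&~F2 -> 0
  row 11 [1011]: F1=1 F2=1 -> F1&~F2 -> 0
  row 12 [1100]: F1=1 F2=1 -> F1&~F2 -> 0
  row 13 [1101]: F1=1 F2=1 -> F1&~F2 -> 0
  row 14 [1110]: F1=1 F2=1 -> F1&~F2 -> 0
  row 15 [1111]: F1=1 F2=1 -> F1&~F2 -> 0
Full result column, 4 rows per line (u,v fixed per line; w,z runs 00..11 left to right):
  rows 0-3 [u,v=00]: 0111  = hex 7
  rows 4-7 [u,v=01]: 0101  = hex 5
  rows 8-11 [u,v=10]: 1100  = hex C
  rows 12-15 [u,v=11]: 0000  = hex 0
Counterexample vector (row 0 .. row 15) = 0111010111000000
Output column grouped in 4s = 0111 0101 1100 0000 = 0x75C0
Convert to decimal digit by digit (value = value*16 + digit):
  7 -> 7
  7*16 + 5 = 117
  117*16 + 12 (C) = 1884
  1884*16 + 0 = 30144
Decimal = 30144

30144


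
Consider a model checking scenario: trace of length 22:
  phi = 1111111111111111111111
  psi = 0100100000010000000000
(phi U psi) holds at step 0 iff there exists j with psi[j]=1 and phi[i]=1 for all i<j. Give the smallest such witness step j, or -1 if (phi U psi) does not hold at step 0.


(phi U psi) at 0: need smallest j with psi[j]=1 and phi[i]=1 for all i in [0,j).
Scan from step 0:
  step 0: phi=1, psi=0 -> continue
  step 1: psi=1 and phi held for [0,1) -> witness found
Witness step = 1

1


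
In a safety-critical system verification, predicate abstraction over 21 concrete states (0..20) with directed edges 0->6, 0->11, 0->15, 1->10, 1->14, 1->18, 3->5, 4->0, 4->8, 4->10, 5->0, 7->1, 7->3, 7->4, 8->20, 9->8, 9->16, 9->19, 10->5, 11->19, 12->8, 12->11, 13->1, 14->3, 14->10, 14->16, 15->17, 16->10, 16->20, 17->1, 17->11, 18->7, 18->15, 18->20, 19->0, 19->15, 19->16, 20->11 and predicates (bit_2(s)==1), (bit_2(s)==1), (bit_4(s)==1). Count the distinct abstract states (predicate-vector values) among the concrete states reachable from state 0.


BFS from 0:
Concrete reachable: {0, 1, 3, 4, 5, 6, 7, 8, 10, 11, 14, 15, 16, 17, 18, 19, 20}
Abstract via predicates (bit_2(s)==1), (bit_2(s)==1), (bit_4(s)==1):
  (0,0,0) <- {0, 1, 3, 8, 10, 11}
  (0,0,1) <- {16, 17, 18, 19}
  (1,1,0) <- {4, 5, 6, 7, 14, 15}
  (1,1,1) <- {20}
Distinct abstract states = 4

4


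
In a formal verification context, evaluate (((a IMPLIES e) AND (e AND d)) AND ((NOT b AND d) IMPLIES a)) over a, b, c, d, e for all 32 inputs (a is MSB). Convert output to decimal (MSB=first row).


Formula: (((a IMPLIES e) AND (e AND d)) AND ((NOT b AND d) IMPLIES a)) over a, b, c, d, e (32 rows)
Evaluate each row (bits = a,b,c,d,e, MSB first):
  row 0 [00000]: (((0 IMPLIES 0) AND (0 AND 0)) AND ((NOT 0 AND 0) IMPLIES 0)) -> 0
  row 1 [00001]: (((0 IMPLIES 1) AND (1 AND 0)) AND ((NOT 0 AND 0) IMPLIES 0)) -> 0
  row 2 [00010]: (((0 IMPLIES 0) AND (0 AND 1)) AND ((NOT 0 AND 1) IMPLIES 0)) -> 0
  row 3 [00011]: (((0 IMPLIES 1) AND (1 AND 1)) AND ((NOT 0 AND 1) IMPLIES 0)) -> 0
  row 4 [00100]: (((0 IMPLIES 0) AND (0 AND 0)) AND ((NOT 0 AND 0) IMPLIES 0)) -> 0
  row 5 [00101]: (((0 IMPLIES 1) AND (1 AND 0)) AND ((NOT 0 AND 0) IMPLIES 0)) -> 0
  row 6 [00110]: (((0 IMPLIES 0) AND (0 AND 1)) AND ((NOT 0 AND 1) IMPLIES 0)) -> 0
  row 7 [00111]: (((0 IMPLIES 1) AND (1 AND 1)) AND ((NOT 0 AND 1) IMPLIES 0)) -> 0
  row 8 [01000]: (((0 IMPLIES 0) AND (0 AND 0)) AND ((NOT 1 AND 0) IMPLIES 0)) -> 0
  row 9 [01001]: (((0 IMPLIES 1) AND (1 AND 0)) AND ((NOT 1 AND 0) IMPLIES 0)) -> 0
  row 10 [01010]: (((0 IMPLIES 0) AND (0 AND 1)) AND ((NOT 1 AND 1) IMPLIES 0)) -> 0
  row 11 [01011]: (((0 IMPLIES 1) AND (1 AND 1)) AND ((NOT 1 AND 1) IMPLIES 0)) -> 1
  row 12 [01100]: (((0 IMPLIES 0) AND (0 AND 0)) AND ((NOT 1 AND 0) IMPLIES 0)) -> 0
  row 13 [01101]: (((0 IMPLIES 1) AND (1 AND 0)) AND ((NOT 1 AND 0) IMPLIES 0)) -> 0
  row 14 [01110]: (((0 IMPLIES 0) AND (0 AND 1)) AND ((NOT 1 AND 1) IMPLIES 0)) -> 0
  row 15 [01111]: (((0 IMPLIES 1) AND (1 AND 1)) AND ((NOT 1 AND 1) IMPLIES 0)) -> 1
  row 16 [10000]: (((1 IMPLIES 0) AND (0 AND 0)) AND ((NOT 0 AND 0) IMPLIES 1)) -> 0
  row 17 [10001]: (((1 IMPLIES 1) AND (1 AND 0)) AND ((NOT 0 AND 0) IMPLIES 1)) -> 0
  row 18 [10010]: (((1 IMPLIES 0) AND (0 AND 1)) AND ((NOT 0 AND 1) IMPLIES 1)) -> 0
  row 19 [10011]: (((1 IMPLIES 1) AND (1 AND 1)) AND ((NOT 0 AND 1) IMPLIES 1)) -> 1
  row 20 [10100]: (((1 IMPLIES 0) AND (0 AND 0)) AND ((NOT 0 AND 0) IMPLIES 1)) -> 0
  row 21 [10101]: (((1 IMPLIES 1) AND (1 AND 0)) AND ((NOT 0 AND 0) IMPLIES 1)) -> 0
  row 22 [10110]: (((1 IMPLIES 0) AND (0 AND 1)) AND ((NOT 0 AND 1) IMPLIES 1)) -> 0
  row 23 [10111]: (((1 IMPLIES 1) AND (1 AND 1)) AND ((NOT 0 AND 1) IMPLIES 1)) -> 1
  row 24 [11000]: (((1 IMPLIES 0) AND (0 AND 0)) AND ((NOT 1 AND 0) IMPLIES 1)) -> 0
  row 25 [11001]: (((1 IMPLIES 1) AND (1 AND 0)) AND ((NOT 1 AND 0) IMPLIES 1)) -> 0
  row 26 [11010]: (((1 IMPLIES 0) AND (0 AND 1)) AND ((NOT 1 AND 1) IMPLIES 1)) -> 0
  row 27 [11011]: (((1 IMPLIES 1) AND (1 AND 1)) AND ((NOT 1 AND 1) IMPLIES 1)) -> 1
  row 28 [11100]: (((1 IMPLIES 0) AND (0 AND 0)) AND ((NOT 1 AND 0) IMPLIES 1)) -> 0
  row 29 [11101]: (((1 IMPLIES 1) AND (1 AND 0)) AND ((NOT 1 AND 0) IMPLIES 1)) -> 0
  row 30 [11110]: (((1 IMPLIES 0) AND (0 AND 1)) AND ((NOT 1 AND 1) IMPLIES 1)) -> 0
  row 31 [11111]: (((1 IMPLIES 1) AND (1 AND 1)) AND ((NOT 1 AND 1) IMPLIES 1)) -> 1
Full result column, 4 rows per line (a,b,c fixed per line; d,e runs 00..11 left to right):
  rows 0-3 [a,b,c=000]: 0000  = hex 0
  rows 4-7 [a,b,c=001]: 0000  = hex 0
  rows 8-11 [a,b,c=010]: 0001  = hex 1
  rows 12-15 [a,b,c=011]: 0001  = hex 1
  rows 16-19 [a,b,c=100]: 0001  = hex 1
  rows 20-23 [a,b,c=101]: 0001  = hex 1
  rows 24-27 [a,b,c=110]: 0001  = hex 1
  rows 28-31 [a,b,c=111]: 0001  = hex 1
Output column (row 0 .. row 31) = 00000000000100010001000100010001
Output column grouped in 4s = 0000 0000 0001 0001 0001 0001 0001 0001 = 0x00111111
Convert to decimal digit by digit (value = value*16 + digit):
  0 -> 0
  0*16 + 0 = 0
  0*16 + 1 = 1
  1*16 + 1 = 17
  17*16 + 1 = 273
  273*16 + 1 = 4369
  4369*16 + 1 = 69905
  69905*16 + 1 = 1118481
Decimal = 1118481

1118481


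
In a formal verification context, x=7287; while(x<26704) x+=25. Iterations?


Step 1: x goes from 7287 toward 26704 by 25; the body runs while x<26704, so iterations = ceil((bound-start)/step)
Step 2: Distance=19417
Step 3: ceil(19417/25)=777

777


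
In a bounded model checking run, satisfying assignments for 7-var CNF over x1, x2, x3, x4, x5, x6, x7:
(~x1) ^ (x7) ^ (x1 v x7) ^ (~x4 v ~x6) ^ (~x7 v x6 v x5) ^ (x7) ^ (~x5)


CNF with 7 clauses over 7 vars (128 assignments).
An assignment satisfies CNF iff every clause has >=1 true literal.
Check each row (bits = x1,x2,x3,x4,x5,x6,x7; clause T/F shown):
  row 0 [0000000]: clauses=TFFTTFT -> 0
  row 1 [0000001]: clauses=TTTTFTT -> 0
  row 2 [0000010]: clauses=TFFTTFT -> 0
  row 3 [0000011]: clauses=TTTTTTT -> 1
  row 4 [0000100]: clauses=TFFTTFF -> 0
  (every remaining row is evaluated the same way; all 128 results are listed next)
Full result column, 8 rows per line (x1,x2,x3,x4 fixed per line; x5,x6,x7 runs 000..111 left to right):
  rows 0-7 [x1,x2,x3,x4=0000]: 00010000  (ones: 1)
  rows 8-15 [x1,x2,x3,x4=0001]: 00000000  (ones: 0)
  rows 16-23 [x1,x2,x3,x4=0010]: 00010000  (ones: 1)
  rows 24-31 [x1,x2,x3,x4=0011]: 00000000  (ones: 0)
  rows 32-39 [x1,x2,x3,x4=0100]: 00010000  (ones: 1)
  rows 40-47 [x1,x2,x3,x4=0101]: 00000000  (ones: 0)
  rows 48-55 [x1,x2,x3,x4=0110]: 00010000  (ones: 1)
  rows 56-63 [x1,x2,x3,x4=0111]: 00000000  (ones: 0)
  rows 64-71 [x1,x2,x3,x4=1000]: 00000000  (ones: 0)
  rows 72-79 [x1,x2,x3,x4=1001]: 00000000  (ones: 0)
  rows 80-87 [x1,x2,x3,x4=1010]: 00000000  (ones: 0)
  rows 88-95 [x1,x2,x3,x4=1011]: 00000000  (ones: 0)
  rows 96-103 [x1,x2,x3,x4=1100]: 00000000  (ones: 0)
  rows 104-111 [x1,x2,x3,x4=1101]: 00000000  (ones: 0)
  rows 112-119 [x1,x2,x3,x4=1110]: 00000000  (ones: 0)
  rows 120-127 [x1,x2,x3,x4=1111]: 00000000  (ones: 0)
Satisfying assignments = 1+0+1+0+1+0+1+0+0+0+0+0+0+0+0+0 = 4

4


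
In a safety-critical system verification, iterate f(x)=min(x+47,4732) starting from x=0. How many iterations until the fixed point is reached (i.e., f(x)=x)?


Step 1: x=0, cap=4732, increment=47
Step 2: x grows by 47 each step until capped at 4732; fixed point is x=4732
Step 3: iterations = ceil(4732/47) = 101

101


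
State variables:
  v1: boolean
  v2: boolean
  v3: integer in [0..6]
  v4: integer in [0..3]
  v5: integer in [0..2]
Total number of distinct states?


State space = product of domain sizes of all variables.
Domain sizes:
  v1 (boolean): 2
  v2 (boolean): 2
  v3 (integer in [0..6]): 7
  v4 (integer in [0..3]): 4
  v5 (integer in [0..2]): 3
Product = 2 * 2 * 7 * 4 * 3 = 336

336


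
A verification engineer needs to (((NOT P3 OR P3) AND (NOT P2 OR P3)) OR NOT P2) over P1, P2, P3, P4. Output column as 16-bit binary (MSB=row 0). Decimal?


Formula: (((NOT P3 OR P3) AND (NOT P2 OR P3)) OR NOT P2) over P1, P2, P3, P4 (16 rows)
Evaluate each row (bits = P1,P2,P3,P4, MSB first):
  row 0 [0000]: (((NOT 0 OR 0) AND (NOT 0 OR 0)) OR NOT 0) -> 1
  row 1 [0001]: (((NOT 0 OR 0) AND (NOT 0 OR 0)) OR NOT 0) -> 1
  row 2 [0010]: (((NOT 1 OR 1) AND (NOT 0 OR 1)) OR NOT 0) -> 1
  row 3 [0011]: (((NOT 1 OR 1) AND (NOT 0 OR 1)) OR NOT 0) -> 1
  row 4 [0100]: (((NOT 0 OR 0) AND (NOT 1 OR 0)) OR NOT 1) -> 0
  row 5 [0101]: (((NOT 0 OR 0) AND (NOT 1 OR 0)) OR NOT 1) -> 0
  row 6 [0110]: (((NOT 1 OR 1) AND (NOT 1 OR 1)) OR NOT 1) -> 1
  row 7 [0111]: (((NOT 1 OR 1) AND (NOT 1 OR 1)) OR NOT 1) -> 1
  row 8 [1000]: (((NOT 0 OR 0) AND (NOT 0 OR 0)) OR NOT 0) -> 1
  row 9 [1001]: (((NOT 0 OR 0) AND (NOT 0 OR 0)) OR NOT 0) -> 1
  row 10 [1010]: (((NOT 1 OR 1) AND (NOT 0 OR 1)) OR NOT 0) -> 1
  row 11 [1011]: (((NOT 1 OR 1) AND (NOT 0 OR 1)) OR NOT 0) -> 1
  row 12 [1100]: (((NOT 0 OR 0) AND (NOT 1 OR 0)) OR NOT 1) -> 0
  row 13 [1101]: (((NOT 0 OR 0) AND (NOT 1 OR 0)) OR NOT 1) -> 0
  row 14 [1110]: (((NOT 1 OR 1) AND (NOT 1 OR 1)) OR NOT 1) -> 1
  row 15 [1111]: (((NOT 1 OR 1) AND (NOT 1 OR 1)) OR NOT 1) -> 1
Full result column, 4 rows per line (P1,P2 fixed per line; P3,P4 runs 00..11 left to right):
  rows 0-3 [P1,P2=00]: 1111  = hex F
  rows 4-7 [P1,P2=01]: 0011  = hex 3
  rows 8-11 [P1,P2=10]: 1111  = hex F
  rows 12-15 [P1,P2=11]: 0011  = hex 3
Output column (row 0 .. row 15) = 1111001111110011
Output column grouped in 4s = 1111 0011 1111 0011 = 0xF3F3
Convert to decimal digit by digit (value = value*16 + digit):
  F -> 15
  15*16 + 3 = 243
  243*16 + 15 (F) = 3903
  3903*16 + 3 = 62451
Decimal = 62451

62451


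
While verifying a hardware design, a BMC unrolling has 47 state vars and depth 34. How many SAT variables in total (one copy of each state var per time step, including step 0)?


BMC unrolls to depth k, creating one copy of each state var for steps 0..k.
Step count = 34 + 1 = 35 (steps 0 through 34)
Vars per step = 47
Total = 47 * 35 = 1645

1645


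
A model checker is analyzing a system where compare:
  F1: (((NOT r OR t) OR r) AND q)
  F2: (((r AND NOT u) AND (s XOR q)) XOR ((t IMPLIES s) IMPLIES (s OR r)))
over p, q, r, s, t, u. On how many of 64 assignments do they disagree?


F1 = (((NOT r OR t) OR r) AND q)
F2 = (((r AND NOT u) AND (s XOR q)) XOR ((t IMPLIES s) IMPLIES (s OR r)))
Evaluate both on each of 64 rows (bits = p,q,r,s,t,u):
  row 0 [000000]: F1=0 F2=0 -> 0
  row 1 [000001]: F1=0 F2=0 -> 0
  row 2 [000010]: F1=0 F2=1 (differ) -> 1
  row 3 [000011]: F1=0 F2=1 (differ) -> 1
  row 4 [000100]: F1=0 F2=1 (differ) -> 1
  (every remaining row is evaluated the same way; all 64 results are listed next)
Full result column, 8 rows per line (p,q,r fixed per line; s,t,u runs 000..111 left to right):
  rows 0-7 [p,q,r=000]: 00111111  (ones: 6)
  rows 8-15 [p,q,r=001]: 11110101  (ones: 6)
  rows 16-23 [p,q,r=010]: 11000000  (ones: 2)
  rows 24-31 [p,q,r=011]: 10100000  (ones: 2)
  rows 32-39 [p,q,r=100]: 00111111  (ones: 6)
  rows 40-47 [p,q,r=101]: 11110101  (ones: 6)
  rows 48-55 [p,q,r=110]: 11000000  (ones: 2)
  rows 56-63 [p,q,r=111]: 10100000  (ones: 2)
Disagreements = 6+6+2+2+6+6+2+2 = 32

32


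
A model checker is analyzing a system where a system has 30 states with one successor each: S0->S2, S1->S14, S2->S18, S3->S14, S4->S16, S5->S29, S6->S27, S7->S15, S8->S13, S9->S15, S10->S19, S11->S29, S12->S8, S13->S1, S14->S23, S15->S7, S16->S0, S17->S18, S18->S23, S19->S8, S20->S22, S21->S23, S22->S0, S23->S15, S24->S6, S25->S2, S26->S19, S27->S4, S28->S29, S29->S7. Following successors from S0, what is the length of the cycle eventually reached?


Trace from S0 until a state repeats:
  S0 -> S2 -> S18 -> S23 -> S15 -> S7 -> S15
S15 first seen at step 4, revisited at step 6.
Cycle length = 6 - 4 = 2

2


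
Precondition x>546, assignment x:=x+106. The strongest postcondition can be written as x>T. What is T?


Formula: sp(P, x:=E) = exists old_x. (x = E[old_x/x]) AND P[old_x/x] (old_x is the value of x before the assignment; eliminate old_x by solving x = E[old_x/x] for old_x)
Step 1: Precondition P: x>546, i.e. old_x > 546
Step 2: Assignment gives x = old_x + 106, so old_x = x - 106
Step 3: Substitute into P: x - 106 > 546
Step 4: Simplify: x > 546+106 = 652

652


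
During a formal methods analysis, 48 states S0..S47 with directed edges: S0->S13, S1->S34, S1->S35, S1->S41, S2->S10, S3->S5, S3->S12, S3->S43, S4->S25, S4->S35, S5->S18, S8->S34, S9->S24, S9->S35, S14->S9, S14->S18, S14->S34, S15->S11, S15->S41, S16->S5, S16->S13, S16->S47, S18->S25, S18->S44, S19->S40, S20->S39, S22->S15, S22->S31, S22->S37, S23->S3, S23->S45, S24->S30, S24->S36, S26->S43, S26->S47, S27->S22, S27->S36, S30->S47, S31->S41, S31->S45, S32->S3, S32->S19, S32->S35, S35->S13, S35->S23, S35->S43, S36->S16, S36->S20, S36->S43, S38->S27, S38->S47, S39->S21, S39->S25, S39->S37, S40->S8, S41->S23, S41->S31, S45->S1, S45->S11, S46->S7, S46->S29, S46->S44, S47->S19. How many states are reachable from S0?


BFS from S0:
  layer 0: {S0}
  layer 1: {S13}
Reachable set: {S0, S13}
Count = 2

2


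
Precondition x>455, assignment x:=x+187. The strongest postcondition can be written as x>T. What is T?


Formula: sp(P, x:=E) = exists old_x. (x = E[old_x/x]) AND P[old_x/x] (old_x is the value of x before the assignment; eliminate old_x by solving x = E[old_x/x] for old_x)
Step 1: Precondition P: x>455, i.e. old_x > 455
Step 2: Assignment gives x = old_x + 187, so old_x = x - 187
Step 3: Substitute into P: x - 187 > 455
Step 4: Simplify: x > 455+187 = 642

642


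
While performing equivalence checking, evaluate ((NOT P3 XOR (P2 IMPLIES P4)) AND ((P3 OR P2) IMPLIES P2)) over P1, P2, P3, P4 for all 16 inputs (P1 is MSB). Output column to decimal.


Formula: ((NOT P3 XOR (P2 IMPLIES P4)) AND ((P3 OR P2) IMPLIES P2)) over P1, P2, P3, P4 (16 rows)
Evaluate each row (bits = P1,P2,P3,P4, MSB first):
  row 0 [0000]: ((NOT 0 XOR (0 IMPLIES 0)) AND ((0 OR 0) IMPLIES 0)) -> 0
  row 1 [0001]: ((NOT 0 XOR (0 IMPLIES 1)) AND ((0 OR 0) IMPLIES 0)) -> 0
  row 2 [0010]: ((NOT 1 XOR (0 IMPLIES 0)) AND ((1 OR 0) IMPLIES 0)) -> 0
  row 3 [0011]: ((NOT 1 XOR (0 IMPLIES 1)) AND ((1 OR 0) IMPLIES 0)) -> 0
  row 4 [0100]: ((NOT 0 XOR (1 IMPLIES 0)) AND ((0 OR 1) IMPLIES 1)) -> 1
  row 5 [0101]: ((NOT 0 XOR (1 IMPLIES 1)) AND ((0 OR 1) IMPLIES 1)) -> 0
  row 6 [0110]: ((NOT 1 XOR (1 IMPLIES 0)) AND ((1 OR 1) IMPLIES 1)) -> 0
  row 7 [0111]: ((NOT 1 XOR (1 IMPLIES 1)) AND ((1 OR 1) IMPLIES 1)) -> 1
  row 8 [1000]: ((NOT 0 XOR (0 IMPLIES 0)) AND ((0 OR 0) IMPLIES 0)) -> 0
  row 9 [1001]: ((NOT 0 XOR (0 IMPLIES 1)) AND ((0 OR 0) IMPLIES 0)) -> 0
  row 10 [1010]: ((NOT 1 XOR (0 IMPLIES 0)) AND ((1 OR 0) IMPLIES 0)) -> 0
  row 11 [1011]: ((NOT 1 XOR (0 IMPLIES 1)) AND ((1 OR 0) IMPLIES 0)) -> 0
  row 12 [1100]: ((NOT 0 XOR (1 IMPLIES 0)) AND ((0 OR 1) IMPLIES 1)) -> 1
  row 13 [1101]: ((NOT 0 XOR (1 IMPLIES 1)) AND ((0 OR 1) IMPLIES 1)) -> 0
  row 14 [1110]: ((NOT 1 XOR (1 IMPLIES 0)) AND ((1 OR 1) IMPLIES 1)) -> 0
  row 15 [1111]: ((NOT 1 XOR (1 IMPLIES 1)) AND ((1 OR 1) IMPLIES 1)) -> 1
Full result column, 4 rows per line (P1,P2 fixed per line; P3,P4 runs 00..11 left to right):
  rows 0-3 [P1,P2=00]: 0000  = hex 0
  rows 4-7 [P1,P2=01]: 1001  = hex 9
  rows 8-11 [P1,P2=10]: 0000  = hex 0
  rows 12-15 [P1,P2=11]: 1001  = hex 9
Output column (row 0 .. row 15) = 0000100100001001
Output column grouped in 4s = 0000 1001 0000 1001 = 0x0909
Convert to decimal digit by digit (value = value*16 + digit):
  0 -> 0
  0*16 + 9 = 9
  9*16 + 0 = 144
  144*16 + 9 = 2313
Decimal = 2313

2313


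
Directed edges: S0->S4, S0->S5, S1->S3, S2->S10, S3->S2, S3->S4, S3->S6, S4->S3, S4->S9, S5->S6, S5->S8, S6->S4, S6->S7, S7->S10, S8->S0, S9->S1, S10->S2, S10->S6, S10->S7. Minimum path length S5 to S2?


BFS layer-by-layer from S5:
  dist 0: {S5}
  dist 1: {S6, S8}
  dist 2: {S0, S4, S7}
  dist 3: {S3, S9, S10}
  dist 4: {S1, S2}
  -> S2 reached at distance 4
Shortest path length = 4

4


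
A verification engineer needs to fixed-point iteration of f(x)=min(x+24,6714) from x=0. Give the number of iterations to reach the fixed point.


Step 1: x=0, cap=6714, increment=24
Step 2: x grows by 24 each step until capped at 6714; fixed point is x=6714
Step 3: iterations = ceil(6714/24) = 280

280


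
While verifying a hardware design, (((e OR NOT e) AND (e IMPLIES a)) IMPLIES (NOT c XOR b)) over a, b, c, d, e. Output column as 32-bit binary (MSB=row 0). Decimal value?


Formula: (((e OR NOT e) AND (e IMPLIES a)) IMPLIES (NOT c XOR b)) over a, b, c, d, e (32 rows)
Evaluate each row (bits = a,b,c,d,e, MSB first):
  row 0 [00000]: (((0 OR NOT 0) AND (0 IMPLIES 0)) IMPLIES (NOT 0 XOR 0)) -> 1
  row 1 [00001]: (((1 OR NOT 1) AND (1 IMPLIES 0)) IMPLIES (NOT 0 XOR 0)) -> 1
  row 2 [00010]: (((0 OR NOT 0) AND (0 IMPLIES 0)) IMPLIES (NOT 0 XOR 0)) -> 1
  row 3 [00011]: (((1 OR NOT 1) AND (1 IMPLIES 0)) IMPLIES (NOT 0 XOR 0)) -> 1
  row 4 [00100]: (((0 OR NOT 0) AND (0 IMPLIES 0)) IMPLIES (NOT 1 XOR 0)) -> 0
  row 5 [00101]: (((1 OR NOT 1) AND (1 IMPLIES 0)) IMPLIES (NOT 1 XOR 0)) -> 1
  row 6 [00110]: (((0 OR NOT 0) AND (0 IMPLIES 0)) IMPLIES (NOT 1 XOR 0)) -> 0
  row 7 [00111]: (((1 OR NOT 1) AND (1 IMPLIES 0)) IMPLIES (NOT 1 XOR 0)) -> 1
  row 8 [01000]: (((0 OR NOT 0) AND (0 IMPLIES 0)) IMPLIES (NOT 0 XOR 1)) -> 0
  row 9 [01001]: (((1 OR NOT 1) AND (1 IMPLIES 0)) IMPLIES (NOT 0 XOR 1)) -> 1
  row 10 [01010]: (((0 OR NOT 0) AND (0 IMPLIES 0)) IMPLIES (NOT 0 XOR 1)) -> 0
  row 11 [01011]: (((1 OR NOT 1) AND (1 IMPLIES 0)) IMPLIES (NOT 0 XOR 1)) -> 1
  row 12 [01100]: (((0 OR NOT 0) AND (0 IMPLIES 0)) IMPLIES (NOT 1 XOR 1)) -> 1
  row 13 [01101]: (((1 OR NOT 1) AND (1 IMPLIES 0)) IMPLIES (NOT 1 XOR 1)) -> 1
  row 14 [01110]: (((0 OR NOT 0) AND (0 IMPLIES 0)) IMPLIES (NOT 1 XOR 1)) -> 1
  row 15 [01111]: (((1 OR NOT 1) AND (1 IMPLIES 0)) IMPLIES (NOT 1 XOR 1)) -> 1
  row 16 [10000]: (((0 OR NOT 0) AND (0 IMPLIES 1)) IMPLIES (NOT 0 XOR 0)) -> 1
  row 17 [10001]: (((1 OR NOT 1) AND (1 IMPLIES 1)) IMPLIES (NOT 0 XOR 0)) -> 1
  row 18 [10010]: (((0 OR NOT 0) AND (0 IMPLIES 1)) IMPLIES (NOT 0 XOR 0)) -> 1
  row 19 [10011]: (((1 OR NOT 1) AND (1 IMPLIES 1)) IMPLIES (NOT 0 XOR 0)) -> 1
  row 20 [10100]: (((0 OR NOT 0) AND (0 IMPLIES 1)) IMPLIES (NOT 1 XOR 0)) -> 0
  row 21 [10101]: (((1 OR NOT 1) AND (1 IMPLIES 1)) IMPLIES (NOT 1 XOR 0)) -> 0
  row 22 [10110]: (((0 OR NOT 0) AND (0 IMPLIES 1)) IMPLIES (NOT 1 XOR 0)) -> 0
  row 23 [10111]: (((1 OR NOT 1) AND (1 IMPLIES 1)) IMPLIES (NOT 1 XOR 0)) -> 0
  row 24 [11000]: (((0 OR NOT 0) AND (0 IMPLIES 1)) IMPLIES (NOT 0 XOR 1)) -> 0
  row 25 [11001]: (((1 OR NOT 1) AND (1 IMPLIES 1)) IMPLIES (NOT 0 XOR 1)) -> 0
  row 26 [11010]: (((0 OR NOT 0) AND (0 IMPLIES 1)) IMPLIES (NOT 0 XOR 1)) -> 0
  row 27 [11011]: (((1 OR NOT 1) AND (1 IMPLIES 1)) IMPLIES (NOT 0 XOR 1)) -> 0
  row 28 [11100]: (((0 OR NOT 0) AND (0 IMPLIES 1)) IMPLIES (NOT 1 XOR 1)) -> 1
  row 29 [11101]: (((1 OR NOT 1) AND (1 IMPLIES 1)) IMPLIES (NOT 1 XOR 1)) -> 1
  row 30 [11110]: (((0 OR NOT 0) AND (0 IMPLIES 1)) IMPLIES (NOT 1 XOR 1)) -> 1
  row 31 [11111]: (((1 OR NOT 1) AND (1 IMPLIES 1)) IMPLIES (NOT 1 XOR 1)) -> 1
Full result column, 4 rows per line (a,b,c fixed per line; d,e runs 00..11 left to right):
  rows 0-3 [a,b,c=000]: 1111  = hex F
  rows 4-7 [a,b,c=001]: 0101  = hex 5
  rows 8-11 [a,b,c=010]: 0101  = hex 5
  rows 12-15 [a,b,c=011]: 1111  = hex F
  rows 16-19 [a,b,c=100]: 1111  = hex F
  rows 20-23 [a,b,c=101]: 0000  = hex 0
  rows 24-27 [a,b,c=110]: 0000  = hex 0
  rows 28-31 [a,b,c=111]: 1111  = hex F
Output column (row 0 .. row 31) = 11110101010111111111000000001111
Output column grouped in 4s = 1111 0101 0101 1111 1111 0000 0000 1111 = 0xF55FF00F
Convert to decimal digit by digit (value = value*16 + digit):
  F -> 15
  15*16 + 5 = 245
  245*16 + 5 = 3925
  3925*16 + 15 (F) = 62815
  62815*16 + 15 (F) = 1005055
  1005055*16 + 0 = 16080880
  16080880*16 + 0 = 257294080
  257294080*16 + 15 (F) = 4116705295
Decimal = 4116705295

4116705295


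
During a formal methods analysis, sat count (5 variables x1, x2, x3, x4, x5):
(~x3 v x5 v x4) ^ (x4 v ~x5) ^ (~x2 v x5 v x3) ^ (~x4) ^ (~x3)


CNF with 5 clauses over 5 vars (32 assignments).
An assignment satisfies CNF iff every clause has >=1 true literal.
Check each row (bits = x1,x2,x3,x4,x5; clause T/F shown):
  row 0 [00000]: clauses=TTTTT -> 1
  row 1 [00001]: clauses=TFTTT -> 0
  row 2 [00010]: clauses=TTTFT -> 0
  row 3 [00011]: clauses=TTTFT -> 0
  row 4 [00100]: clauses=FTTTF -> 0
  row 5 [00101]: clauses=TFTTF -> 0
  row 6 [00110]: clauses=TTTFF -> 0
  row 7 [00111]: clauses=TTTFF -> 0
  row 8 [01000]: clauses=TTFTT -> 0
  row 9 [01001]: clauses=TFTTT -> 0
  row 10 [01010]: clauses=TTFFT -> 0
  row 11 [01011]: clauses=TTTFT -> 0
  row 12 [01100]: clauses=FTTTF -> 0
  row 13 [01101]: clauses=TFTTF -> 0
  row 14 [01110]: clauses=TTTFF -> 0
  row 15 [01111]: clauses=TTTFF -> 0
  row 16 [10000]: clauses=TTTTT -> 1
  row 17 [10001]: clauses=TFTTT -> 0
  row 18 [10010]: clauses=TTTFT -> 0
  row 19 [10011]: clauses=TTTFT -> 0
  row 20 [10100]: clauses=FTTTF -> 0
  row 21 [10101]: clauses=TFTTF -> 0
  row 22 [10110]: clauses=TTTFF -> 0
  row 23 [10111]: clauses=TTTFF -> 0
  row 24 [11000]: clauses=TTFTT -> 0
  row 25 [11001]: clauses=TFTTT -> 0
  row 26 [11010]: clauses=TTFFT -> 0
  row 27 [11011]: clauses=TTTFT -> 0
  row 28 [11100]: clauses=FTTTF -> 0
  row 29 [11101]: clauses=TFTTF -> 0
  row 30 [11110]: clauses=TTTFF -> 0
  row 31 [11111]: clauses=TTTFF -> 0
Full result column, 8 rows per line (x1,x2 fixed per line; x3,x4,x5 runs 000..111 left to right):
  rows 0-7 [x1,x2=00]: 10000000  (ones: 1)
  rows 8-15 [x1,x2=01]: 00000000  (ones: 0)
  rows 16-23 [x1,x2=10]: 10000000  (ones: 1)
  rows 24-31 [x1,x2=11]: 00000000  (ones: 0)
Satisfying assignments = 1+0+1+0 = 2

2


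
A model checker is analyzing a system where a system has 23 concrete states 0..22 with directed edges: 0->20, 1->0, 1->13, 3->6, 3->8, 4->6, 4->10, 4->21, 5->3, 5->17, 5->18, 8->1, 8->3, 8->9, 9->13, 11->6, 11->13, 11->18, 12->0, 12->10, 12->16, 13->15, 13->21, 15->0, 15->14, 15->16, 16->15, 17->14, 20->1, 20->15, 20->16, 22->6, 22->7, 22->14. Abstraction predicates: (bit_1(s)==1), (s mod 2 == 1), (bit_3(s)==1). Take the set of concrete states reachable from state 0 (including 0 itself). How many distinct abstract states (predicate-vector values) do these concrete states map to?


BFS from 0:
Concrete reachable: {0, 1, 13, 14, 15, 16, 20, 21}
Abstract via predicates (bit_1(s)==1), (s mod 2 == 1), (bit_3(s)==1):
  (0,0,0) <- {0, 16, 20}
  (0,1,0) <- {1, 21}
  (0,1,1) <- {13}
  (1,0,1) <- {14}
  (1,1,1) <- {15}
Distinct abstract states = 5

5


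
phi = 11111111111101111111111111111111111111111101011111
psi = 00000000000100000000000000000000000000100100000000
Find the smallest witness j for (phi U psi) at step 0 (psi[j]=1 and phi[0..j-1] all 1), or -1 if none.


(phi U psi) at 0: need smallest j with psi[j]=1 and phi[i]=1 for all i in [0,j).
Scan from step 0:
  step 0: phi=1, psi=0 -> continue
  step 1: phi=1, psi=0 -> continue
  step 2: phi=1, psi=0 -> continue
  step 3: phi=1, psi=0 -> continue
  step 11: psi=1 and phi held for [0,11) -> witness found
Witness step = 11

11


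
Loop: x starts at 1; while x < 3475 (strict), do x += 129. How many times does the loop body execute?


Step 1: x goes from 1 toward 3475 by 129; the body runs while x<3475, so iterations = ceil((bound-start)/step)
Step 2: Distance=3474
Step 3: ceil(3474/129)=27

27


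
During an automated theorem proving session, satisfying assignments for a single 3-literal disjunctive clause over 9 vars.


Step 1: Total=2^9=512
Step 2: Unsat when all 3 false: 2^6=64
Step 3: Sat=512-64=448

448


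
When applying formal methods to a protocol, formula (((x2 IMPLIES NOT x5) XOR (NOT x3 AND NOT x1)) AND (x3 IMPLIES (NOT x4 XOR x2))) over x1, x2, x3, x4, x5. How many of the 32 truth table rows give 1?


Formula: (((x2 IMPLIES NOT x5) XOR (NOT x3 AND NOT x1)) AND (x3 IMPLIES (NOT x4 XOR x2))) over 5 vars (32 rows)
Evaluate each row (x1, x2, x3, x4, x5 as bits, MSB first):
  row 0 [00000]: (((0 IMPLIES NOT 0) XOR (NOT 0 AND NOT 0)) AND (0 IMPLIES (NOT 0 XOR 0))) -> 0
  row 1 [00001]: (((0 IMPLIES NOT 1) XOR (NOT 0 AND NOT 0)) AND (0 IMPLIES (NOT 0 XOR 0))) -> 0
  row 2 [00010]: (((0 IMPLIES NOT 0) XOR (NOT 0 AND NOT 0)) AND (0 IMPLIES (NOT 1 XOR 0))) -> 0
  row 3 [00011]: (((0 IMPLIES NOT 1) XOR (NOT 0 AND NOT 0)) AND (0 IMPLIES (NOT 1 XOR 0))) -> 0
  row 4 [00100]: (((0 IMPLIES NOT 0) XOR (NOT 1 AND NOT 0)) AND (1 IMPLIES (NOT 0 XOR 0))) -> 1
  row 5 [00101]: (((0 IMPLIES NOT 1) XOR (NOT 1 AND NOT 0)) AND (1 IMPLIES (NOT 0 XOR 0))) -> 1
  row 6 [00110]: (((0 IMPLIES NOT 0) XOR (NOT 1 AND NOT 0)) AND (1 IMPLIES (NOT 1 XOR 0))) -> 0
  row 7 [00111]: (((0 IMPLIES NOT 1) XOR (NOT 1 AND NOT 0)) AND (1 IMPLIES (NOT 1 XOR 0))) -> 0
  row 8 [01000]: (((1 IMPLIES NOT 0) XOR (NOT 0 AND NOT 0)) AND (0 IMPLIES (NOT 0 XOR 1))) -> 0
  row 9 [01001]: (((1 IMPLIES NOT 1) XOR (NOT 0 AND NOT 0)) AND (0 IMPLIES (NOT 0 XOR 1))) -> 1
  row 10 [01010]: (((1 IMPLIES NOT 0) XOR (NOT 0 AND NOT 0)) AND (0 IMPLIES (NOT 1 XOR 1))) -> 0
  row 11 [01011]: (((1 IMPLIES NOT 1) XOR (NOT 0 AND NOT 0)) AND (0 IMPLIES (NOT 1 XOR 1))) -> 1
  row 12 [01100]: (((1 IMPLIES NOT 0) XOR (NOT 1 AND NOT 0)) AND (1 IMPLIES (NOT 0 XOR 1))) -> 0
  row 13 [01101]: (((1 IMPLIES NOT 1) XOR (NOT 1 AND NOT 0)) AND (1 IMPLIES (NOT 0 XOR 1))) -> 0
  row 14 [01110]: (((1 IMPLIES NOT 0) XOR (NOT 1 AND NOT 0)) AND (1 IMPLIES (NOT 1 XOR 1))) -> 1
  row 15 [01111]: (((1 IMPLIES NOT 1) XOR (NOT 1 AND NOT 0)) AND (1 IMPLIES (NOT 1 XOR 1))) -> 0
  row 16 [10000]: (((0 IMPLIES NOT 0) XOR (NOT 0 AND NOT 1)) AND (0 IMPLIES (NOT 0 XOR 0))) -> 1
  row 17 [10001]: (((0 IMPLIES NOT 1) XOR (NOT 0 AND NOT 1)) AND (0 IMPLIES (NOT 0 XOR 0))) -> 1
  row 18 [10010]: (((0 IMPLIES NOT 0) XOR (NOT 0 AND NOT 1)) AND (0 IMPLIES (NOT 1 XOR 0))) -> 1
  row 19 [10011]: (((0 IMPLIES NOT 1) XOR (NOT 0 AND NOT 1)) AND (0 IMPLIES (NOT 1 XOR 0))) -> 1
  row 20 [10100]: (((0 IMPLIES NOT 0) XOR (NOT 1 AND NOT 1)) AND (1 IMPLIES (NOT 0 XOR 0))) -> 1
  row 21 [10101]: (((0 IMPLIES NOT 1) XOR (NOT 1 AND NOT 1)) AND (1 IMPLIES (NOT 0 XOR 0))) -> 1
  row 22 [10110]: (((0 IMPLIES NOT 0) XOR (NOT 1 AND NOT 1)) AND (1 IMPLIES (NOT 1 XOR 0))) -> 0
  row 23 [10111]: (((0 IMPLIES NOT 1) XOR (NOT 1 AND NOT 1)) AND (1 IMPLIES (NOT 1 XOR 0))) -> 0
  row 24 [11000]: (((1 IMPLIES NOT 0) XOR (NOT 0 AND NOT 1)) AND (0 IMPLIES (NOT 0 XOR 1))) -> 1
  row 25 [11001]: (((1 IMPLIES NOT 1) XOR (NOT 0 AND NOT 1)) AND (0 IMPLIES (NOT 0 XOR 1))) -> 0
  row 26 [11010]: (((1 IMPLIES NOT 0) XOR (NOT 0 AND NOT 1)) AND (0 IMPLIES (NOT 1 XOR 1))) -> 1
  row 27 [11011]: (((1 IMPLIES NOT 1) XOR (NOT 0 AND NOT 1)) AND (0 IMPLIES (NOT 1 XOR 1))) -> 0
  row 28 [11100]: (((1 IMPLIES NOT 0) XOR (NOT 1 AND NOT 1)) AND (1 IMPLIES (NOT 0 XOR 1))) -> 0
  row 29 [11101]: (((1 IMPLIES NOT 1) XOR (NOT 1 AND NOT 1)) AND (1 IMPLIES (NOT 0 XOR 1))) -> 0
  row 30 [11110]: (((1 IMPLIES NOT 0) XOR (NOT 1 AND NOT 1)) AND (1 IMPLIES (NOT 1 XOR 1))) -> 1
  row 31 [11111]: (((1 IMPLIES NOT 1) XOR (NOT 1 AND NOT 1)) AND (1 IMPLIES (NOT 1 XOR 1))) -> 0
Full result column, 8 rows per line (x1,x2 fixed per line; x3,x4,x5 runs 000..111 left to right):
  rows 0-7 [x1,x2=00]: 00001100  (ones: 2)
  rows 8-15 [x1,x2=01]: 01010010  (ones: 3)
  rows 16-23 [x1,x2=10]: 11111100  (ones: 6)
  rows 24-31 [x1,x2=11]: 10100010  (ones: 3)
Count of 1-rows = 2+3+6+3 = 14

14


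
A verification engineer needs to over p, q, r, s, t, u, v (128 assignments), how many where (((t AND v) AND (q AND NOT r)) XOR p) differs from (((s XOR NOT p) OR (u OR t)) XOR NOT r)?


F1 = (((t AND v) AND (q AND NOT r)) XOR p)
F2 = (((s XOR NOT p) OR (u OR t)) XOR NOT r)
Evaluate both on each of 128 rows (bits = p,q,r,s,t,u,v):
  row 0 [0000000]: F1=0 F2=0 -> 0
  row 1 [0000001]: F1=0 F2=0 -> 0
  row 2 [0000010]: F1=0 F2=0 -> 0
  row 3 [0000011]: F1=0 F2=0 -> 0
  row 4 [0000100]: F1=0 F2=0 -> 0
  (every remaining row is evaluated the same way; all 128 results are listed next)
Full result column, 8 rows per line (p,q,r,s fixed per line; t,u,v runs 000..111 left to right):
  rows 0-7 [p,q,r,s=0000]: 00000000  (ones: 0)
  rows 8-15 [p,q,r,s=0001]: 11000000  (ones: 2)
  rows 16-23 [p,q,r,s=0010]: 11111111  (ones: 8)
  rows 24-31 [p,q,r,s=0011]: 00111111  (ones: 6)
  rows 32-39 [p,q,r,s=0100]: 00000101  (ones: 2)
  rows 40-47 [p,q,r,s=0101]: 11000101  (ones: 4)
  rows 48-55 [p,q,r,s=0110]: 11111111  (ones: 8)
  rows 56-63 [p,q,r,s=0111]: 00111111  (ones: 6)
  rows 64-71 [p,q,r,s=1000]: 00111111  (ones: 6)
  rows 72-79 [p,q,r,s=1001]: 11111111  (ones: 8)
  rows 80-87 [p,q,r,s=1010]: 11000000  (ones: 2)
  rows 88-95 [p,q,r,s=1011]: 00000000  (ones: 0)
  rows 96-103 [p,q,r,s=1100]: 00111010  (ones: 4)
  rows 104-111 [p,q,r,s=1101]: 11111010  (ones: 6)
  rows 112-119 [p,q,r,s=1110]: 11000000  (ones: 2)
  rows 120-127 [p,q,r,s=1111]: 00000000  (ones: 0)
Disagreements = 0+2+8+6+2+4+8+6+6+8+2+0+4+6+2+0 = 64

64


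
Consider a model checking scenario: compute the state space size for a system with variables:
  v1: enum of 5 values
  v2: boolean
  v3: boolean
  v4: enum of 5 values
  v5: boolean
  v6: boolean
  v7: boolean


State space = product of domain sizes of all variables.
Domain sizes:
  v1 (enum of 5 values): 5
  v2 (boolean): 2
  v3 (boolean): 2
  v4 (enum of 5 values): 5
  v5 (boolean): 2
  v6 (boolean): 2
  v7 (boolean): 2
Product = 5 * 2 * 2 * 5 * 2 * 2 * 2 = 800

800


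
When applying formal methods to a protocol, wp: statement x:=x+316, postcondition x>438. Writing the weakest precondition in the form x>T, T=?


Formula: wp(x:=E, P) = P[E/x] (substitute E for x in postcondition)
Step 1: Postcondition: x>438
Step 2: Substitute x+316 for x: x+316>438
Step 3: Solve for x: x > 438-316 = 122

122


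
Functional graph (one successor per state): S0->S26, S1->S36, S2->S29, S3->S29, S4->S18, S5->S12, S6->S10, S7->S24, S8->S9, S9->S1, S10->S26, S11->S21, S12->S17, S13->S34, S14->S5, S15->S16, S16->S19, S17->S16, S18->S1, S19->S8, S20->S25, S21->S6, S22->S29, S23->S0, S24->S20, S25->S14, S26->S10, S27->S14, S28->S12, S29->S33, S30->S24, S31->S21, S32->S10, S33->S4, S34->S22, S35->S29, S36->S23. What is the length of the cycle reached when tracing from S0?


Trace from S0 until a state repeats:
  S0 -> S26 -> S10 -> S26
S26 first seen at step 1, revisited at step 3.
Cycle length = 3 - 1 = 2

2


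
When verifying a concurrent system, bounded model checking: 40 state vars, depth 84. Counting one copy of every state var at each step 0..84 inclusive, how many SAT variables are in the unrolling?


BMC unrolls to depth k, creating one copy of each state var for steps 0..k.
Step count = 84 + 1 = 85 (steps 0 through 84)
Vars per step = 40
Total = 40 * 85 = 3400

3400


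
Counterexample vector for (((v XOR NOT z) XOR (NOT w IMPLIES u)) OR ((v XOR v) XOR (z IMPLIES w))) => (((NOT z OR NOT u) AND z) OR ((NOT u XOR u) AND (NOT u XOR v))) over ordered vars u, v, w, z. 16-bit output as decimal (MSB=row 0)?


F1 = (((v XOR NOT z) XOR (NOT w IMPLIES u)) OR ((v XOR v) XOR (z IMPLIES w)))
F2 = (((NOT z OR NOT u) AND z) OR ((NOT u XOR u) AND (NOT u XOR v)))
Counterexample to F1=>F2 is where F1=1 and F2=0.
Evaluate each row (bits = u,v,w,z, MSB first):
  row 0 [0000]: F1=1 F2=1 -> F1&~F2 -> 0
  row 1 [0001]: F1=0 F2=1 -> F1&~F2 -> 0
  row 2 [0010]: F1=1 F2=1 -> F1&~F2 -> 0
  row 3 [0011]: F1=1 F2=1 -> F1&~F2 -> 0
  row 4 [0100]: F1=1 F2=0 -> F1&~F2 -> 1
  row 5 [0101]: F1=1 F2=1 -> F1&~F2 -> 0
  row 6 [0110]: F1=1 F2=0 -> F1&~F2 -> 1
  row 7 [0111]: F1=1 F2=1 -> F1&~F2 -> 0
  row 8 [1000]: F1=1 F2=0 -> F1&~F2 -> 1
  row 9 [1001]: F1=1 F2=0 -> F1&~F2 -> 1
  row 10 [1010]: F1=1 F2=0 -> F1&~F2 -> 1
  row 11 [1011]: F1=1 F2=0 -> F1&~F2 -> 1
  row 12 [1100]: F1=1 F2=1 -> F1&~F2 -> 0
  row 13 [1101]: F1=0 F2=1 -> F1&~F2 -> 0
  row 14 [1110]: F1=1 F2=1 -> F1&~F2 -> 0
  row 15 [1111]: F1=1 F2=1 -> F1&~F2 -> 0
Full result column, 4 rows per line (u,v fixed per line; w,z runs 00..11 left to right):
  rows 0-3 [u,v=00]: 0000  = hex 0
  rows 4-7 [u,v=01]: 1010  = hex A
  rows 8-11 [u,v=10]: 1111  = hex F
  rows 12-15 [u,v=11]: 0000  = hex 0
Counterexample vector (row 0 .. row 15) = 0000101011110000
Output column grouped in 4s = 0000 1010 1111 0000 = 0x0AF0
Convert to decimal digit by digit (value = value*16 + digit):
  0 -> 0
  0*16 + 10 (A) = 10
  10*16 + 15 (F) = 175
  175*16 + 0 = 2800
Decimal = 2800

2800
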